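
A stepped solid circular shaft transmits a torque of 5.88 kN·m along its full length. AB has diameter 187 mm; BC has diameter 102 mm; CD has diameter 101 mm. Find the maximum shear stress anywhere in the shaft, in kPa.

29100 kPa

Under the same torque, τ_max = 16T/(πd³) is largest where d is smallest — segment CD (d = 101 mm).
τ_max = 16·5880/(π·(0.101)³) = 2.907×10^7 Pa.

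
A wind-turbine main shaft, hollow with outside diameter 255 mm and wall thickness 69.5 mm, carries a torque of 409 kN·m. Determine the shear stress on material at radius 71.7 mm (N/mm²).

J = π(d_o⁴ − d_i⁴)/32 = π(0.255⁴ − 0.116⁴)/32 = 3.973×10^-4 m⁴.
Shear stress varies linearly with radius: τ = T·r/J = 409000 × 0.0717 / 3.973×10^-4 = 7.381×10^7 Pa.

73.8 N/mm²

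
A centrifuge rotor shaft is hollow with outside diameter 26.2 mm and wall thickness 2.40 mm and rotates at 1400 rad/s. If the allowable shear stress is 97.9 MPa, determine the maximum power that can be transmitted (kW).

269 kW

J = π(d_o⁴ − d_i⁴)/32 = π(0.0262⁴ − 0.0214⁴)/32 = 2.567×10^-8 m⁴.
T_max = τ_allow·J/r = 9.79×10^7 × 2.567×10^-8 / 0.0131 = 191.8 N·m.
ω = 1400 rad/s, so P_max = T_max·ω = 2.686×10^5 W.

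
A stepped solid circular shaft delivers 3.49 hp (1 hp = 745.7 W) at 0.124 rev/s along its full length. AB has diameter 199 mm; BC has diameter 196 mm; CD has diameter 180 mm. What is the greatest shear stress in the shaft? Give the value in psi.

ω = 2π·0.124 = 0.7791 rad/s, so T = P/ω = 3.49×745.7 / 0.7791 = 3340 N·m.
Under the same torque, τ_max = 16T/(πd³) is largest where d is smallest — segment CD (d = 180 mm).
τ_max = 16·3340/(π·(0.180)³) = 2.917×10^6 Pa.

423 psi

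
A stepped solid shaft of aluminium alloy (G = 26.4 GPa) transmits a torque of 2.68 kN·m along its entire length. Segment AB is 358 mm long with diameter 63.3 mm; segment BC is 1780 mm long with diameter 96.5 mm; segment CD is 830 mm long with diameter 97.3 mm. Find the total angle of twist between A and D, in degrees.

3.09°

J_AB = π(0.0633)⁴/32 = 1.58×10^-6 m⁴; J_BC = π(0.0965)⁴/32 = 8.51×10^-6 m⁴; J_CD = π(0.0973)⁴/32 = 8.80×10^-6 m⁴.
θ = (T/G)·Σ L_i/J_i = (2680/26.4×10⁹)·(0.358/1.58×10^-6 + 1.78/8.51×10^-6 + 0.830/8.80×10^-6) = 0.05386 rad.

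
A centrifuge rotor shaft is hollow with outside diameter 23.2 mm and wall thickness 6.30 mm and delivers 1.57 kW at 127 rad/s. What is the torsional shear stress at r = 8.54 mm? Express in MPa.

3.88 MPa

ω = 127 rad/s, so T = P/ω = 1.57×10³ / 127.0 = 12.36 N·m.
J = π(d_o⁴ − d_i⁴)/32 = π(0.0232⁴ − 0.0106⁴)/32 = 2.720×10^-8 m⁴.
Shear stress varies linearly with radius: τ = T·r/J = 12.36 × 0.00854 / 2.720×10^-8 = 3.881×10^6 Pa.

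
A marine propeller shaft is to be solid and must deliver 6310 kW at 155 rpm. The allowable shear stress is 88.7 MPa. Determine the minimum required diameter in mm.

282 mm

ω = 2π·155/60 = 16.23 rad/s, so T = P/ω = 6310×10³ / 16.23 = 388700 N·m.
For a solid shaft τ_max = 16T/(πd³), so d = (16T/(π τ_allow))^(1/3) = (16·388700/(π·8.87×10^7))^(1/3) = 0.2816 m.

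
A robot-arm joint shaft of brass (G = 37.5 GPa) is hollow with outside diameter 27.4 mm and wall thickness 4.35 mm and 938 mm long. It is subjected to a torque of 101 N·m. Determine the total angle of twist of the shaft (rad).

J = π(d_o⁴ − d_i⁴)/32 = π(0.0274⁴ − 0.0187⁴)/32 = 4.333×10^-8 m⁴.
θ = T·L/(G·J) = 101.0 × 0.938 / (37.5×10⁹ × 4.333×10^-8) = 0.05830 rad.

0.0583 rad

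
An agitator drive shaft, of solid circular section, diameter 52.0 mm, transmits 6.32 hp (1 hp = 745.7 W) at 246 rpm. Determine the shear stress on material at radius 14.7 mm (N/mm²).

3.75 N/mm²

ω = 2π·246/60 = 25.76 rad/s, so T = P/ω = 6.32×745.7 / 25.76 = 182.9 N·m.
J = πd⁴/32 = π(0.0520)⁴/32 = 7.178×10^-7 m⁴.
Shear stress varies linearly with radius: τ = T·r/J = 182.9 × 0.0147 / 7.178×10^-7 = 3.746×10^6 Pa.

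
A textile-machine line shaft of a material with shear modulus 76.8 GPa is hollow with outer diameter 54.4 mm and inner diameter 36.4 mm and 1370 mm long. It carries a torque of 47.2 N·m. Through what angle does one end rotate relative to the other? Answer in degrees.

0.0702°

J = π(d_o⁴ − d_i⁴)/32 = π(0.0544⁴ − 0.0364⁴)/32 = 6.874×10^-7 m⁴.
θ = T·L/(G·J) = 47.20 × 1.37 / (76.8×10⁹ × 6.874×10^-7) = 1.225×10^-3 rad.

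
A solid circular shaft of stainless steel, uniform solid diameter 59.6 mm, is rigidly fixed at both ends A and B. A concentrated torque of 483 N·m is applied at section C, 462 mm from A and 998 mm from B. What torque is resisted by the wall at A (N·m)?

330 N·m

With uniform GJ and both ends fixed, compatibility θ_AC = θ_CB gives T_A·a = T_B·b, together with T_A + T_B = T₀.
T_A = T₀·b/(a+b) = 483.0·998/1460 = 330.2 N·m; T_B = 152.8 N·m.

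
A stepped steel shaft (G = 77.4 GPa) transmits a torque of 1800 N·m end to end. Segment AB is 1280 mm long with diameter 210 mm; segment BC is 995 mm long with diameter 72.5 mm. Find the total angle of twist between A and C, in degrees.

J_AB = π(0.210)⁴/32 = 1.91×10^-4 m⁴; J_BC = π(0.0725)⁴/32 = 2.71×10^-6 m⁴.
θ = (T/G)·Σ L_i/J_i = (1800/77.4×10⁹)·(1.28/1.91×10^-4 + 0.995/2.71×10^-6) = 8.687×10^-3 rad.

0.498°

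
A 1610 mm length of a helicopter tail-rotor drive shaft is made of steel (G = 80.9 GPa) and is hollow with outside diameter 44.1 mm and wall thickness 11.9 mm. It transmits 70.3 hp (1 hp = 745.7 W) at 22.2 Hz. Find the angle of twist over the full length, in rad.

0.0211 rad

ω = 2π·22.2 = 139.5 rad/s, so T = P/ω = 70.3×745.7 / 139.5 = 375.8 N·m.
J = π(d_o⁴ − d_i⁴)/32 = π(0.0441⁴ − 0.0203⁴)/32 = 3.547×10^-7 m⁴.
θ = T·L/(G·J) = 375.8 × 1.61 / (80.9×10⁹ × 3.547×10^-7) = 0.02109 rad.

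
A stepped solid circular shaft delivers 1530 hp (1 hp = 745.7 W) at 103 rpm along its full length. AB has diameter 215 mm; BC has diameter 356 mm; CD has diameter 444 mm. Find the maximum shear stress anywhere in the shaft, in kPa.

ω = 2π·103/60 = 10.79 rad/s, so T = P/ω = 1530×745.7 / 10.79 = 105800 N·m.
Under the same torque, τ_max = 16T/(πd³) is largest where d is smallest — segment AB (d = 215 mm).
τ_max = 16·105800/(π·(0.215)³) = 5.421×10^7 Pa.

54200 kPa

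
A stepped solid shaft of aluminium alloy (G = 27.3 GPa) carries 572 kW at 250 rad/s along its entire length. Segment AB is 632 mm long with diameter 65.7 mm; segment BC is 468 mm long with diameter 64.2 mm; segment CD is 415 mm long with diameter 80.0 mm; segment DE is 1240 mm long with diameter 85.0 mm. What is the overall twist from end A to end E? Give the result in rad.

ω = 250 rad/s, so T = P/ω = 572×10³ / 250.0 = 2288 N·m.
J_AB = π(0.0657)⁴/32 = 1.83×10^-6 m⁴; J_BC = π(0.0642)⁴/32 = 1.67×10^-6 m⁴; J_CD = π(0.0800)⁴/32 = 4.02×10^-6 m⁴; J_DE = π(0.0850)⁴/32 = 5.12×10^-6 m⁴.
θ = (T/G)·Σ L_i/J_i = (2288/27.3×10⁹)·(0.632/1.83×10^-6 + 0.468/1.67×10^-6 + 0.415/4.02×10^-6 + 1.24/5.12×10^-6) = 0.08140 rad.

0.0814 rad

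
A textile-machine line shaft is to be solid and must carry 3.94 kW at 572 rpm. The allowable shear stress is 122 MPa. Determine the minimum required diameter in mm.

14.0 mm

ω = 2π·572/60 = 59.90 rad/s, so T = P/ω = 3.94×10³ / 59.90 = 65.78 N·m.
For a solid shaft τ_max = 16T/(πd³), so d = (16T/(π τ_allow))^(1/3) = (16·65.78/(π·1.22×10^8))^(1/3) = 0.01400 m.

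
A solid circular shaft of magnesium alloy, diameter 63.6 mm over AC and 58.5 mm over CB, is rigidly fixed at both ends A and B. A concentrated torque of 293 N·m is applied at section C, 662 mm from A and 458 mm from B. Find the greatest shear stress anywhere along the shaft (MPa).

3.79 MPa

Compatibility: T_A·a/J_AC = T_B·b/J_CB with T_A + T_B = T₀.
J_AC = 1.61×10^-6 m⁴, J_CB = 1.15×10^-6 m⁴, so T_A = T₀·(J_AC/a)/((J_AC/a)+(J_CB/b)) = 144.0 N·m, T_B = 149.0 N·m.
τ in each portion: τ_AC = 2.85×10^6 Pa, τ_CB = 3.79×10^6 Pa; maximum is in CB.
τ_max = T_CB·r/J = 149.0·0.0293/1.15×10^-6 = 3.790×10^6 Pa.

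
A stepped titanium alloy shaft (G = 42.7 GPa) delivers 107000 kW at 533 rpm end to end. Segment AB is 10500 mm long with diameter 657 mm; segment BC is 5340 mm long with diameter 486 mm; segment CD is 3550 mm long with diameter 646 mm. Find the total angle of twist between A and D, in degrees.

4.52°

ω = 2π·533/60 = 55.82 rad/s, so T = P/ω = 107000×10³ / 55.82 = 1.917e6 N·m.
J_AB = π(0.657)⁴/32 = 0.0183 m⁴; J_BC = π(0.486)⁴/32 = 5.48×10^-3 m⁴; J_CD = π(0.646)⁴/32 = 0.0171 m⁴.
θ = (T/G)·Σ L_i/J_i = (1.917e6/42.7×10⁹)·(10.5/0.0183 + 5.34/5.48×10^-3 + 3.55/0.0171) = 0.07886 rad.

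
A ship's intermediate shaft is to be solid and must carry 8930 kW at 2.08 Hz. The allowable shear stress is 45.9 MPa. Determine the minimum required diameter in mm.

ω = 2π·2.08 = 13.07 rad/s, so T = P/ω = 8930×10³ / 13.07 = 683300 N·m.
For a solid shaft τ_max = 16T/(πd³), so d = (16T/(π τ_allow))^(1/3) = (16·683300/(π·4.59×10^7))^(1/3) = 0.4232 m.

423 mm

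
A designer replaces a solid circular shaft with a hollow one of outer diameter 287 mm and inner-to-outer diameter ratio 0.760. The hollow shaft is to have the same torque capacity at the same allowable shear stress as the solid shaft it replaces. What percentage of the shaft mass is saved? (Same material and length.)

Equal τ_max and T ⇒ the solid shaft needs d_s³ = d_o³(1−k⁴), so d_s = 287·(1−0.760⁴)^(1/3) = 250.7 mm.
Area ratio A_h/A_s = d_o²(1−k²)/d_s² = (1−k²)/(1−k⁴)^(2/3) = 0.5537.
Mass saving = 1 − 0.5537 = 44.6 %.

44.6 %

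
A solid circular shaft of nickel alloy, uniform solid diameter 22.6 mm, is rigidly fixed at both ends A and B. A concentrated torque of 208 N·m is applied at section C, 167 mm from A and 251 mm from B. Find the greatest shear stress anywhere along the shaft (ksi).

7.99 ksi

With uniform GJ and both ends fixed, compatibility θ_AC = θ_CB gives T_A·a = T_B·b, together with T_A + T_B = T₀.
T_A = T₀·b/(a+b) = 208.0·251/418.0 = 124.9 N·m; T_B = 83.10 N·m.
τ in each portion: τ_AC = 5.51×10^7 Pa, τ_CB = 3.67×10^7 Pa; maximum is in AC.
τ_max = T_AC·r/J = 124.9·0.0113/2.56×10^-8 = 5.511×10^7 Pa.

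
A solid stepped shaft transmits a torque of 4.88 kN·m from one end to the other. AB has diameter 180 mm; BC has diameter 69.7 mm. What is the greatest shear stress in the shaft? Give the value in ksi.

Under the same torque, τ_max = 16T/(πd³) is largest where d is smallest — segment BC (d = 69.7 mm).
τ_max = 16·4880/(π·(0.0697)³) = 7.340×10^7 Pa.

10.6 ksi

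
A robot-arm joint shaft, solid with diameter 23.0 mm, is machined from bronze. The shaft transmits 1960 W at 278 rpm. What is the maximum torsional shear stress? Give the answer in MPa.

28.2 MPa

ω = 2π·278/60 = 29.11 rad/s, so T = P/ω = 1960 / 29.11 = 67.33 N·m.
J = πd⁴/32 = π(0.0230)⁴/32 = 2.747×10^-8 m⁴.
τ_max = T·r/J = 67.33 × 0.0115 / 2.747×10^-8 = 2.818×10^7 Pa.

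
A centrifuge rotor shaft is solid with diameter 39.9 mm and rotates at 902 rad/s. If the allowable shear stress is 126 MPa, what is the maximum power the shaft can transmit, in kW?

1420 kW

J = πd⁴/32 = π(0.0399)⁴/32 = 2.488×10^-7 m⁴.
T_max = τ_allow·J/r = 1.26×10^8 × 2.488×10^-7 / 0.0199 = 1572 N·m.
ω = 902 rad/s, so P_max = T_max·ω = 1.418×10^6 W.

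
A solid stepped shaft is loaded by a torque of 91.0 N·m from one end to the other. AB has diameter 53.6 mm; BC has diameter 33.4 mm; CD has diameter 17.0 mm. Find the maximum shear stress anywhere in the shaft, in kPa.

Under the same torque, τ_max = 16T/(πd³) is largest where d is smallest — segment CD (d = 17.0 mm).
τ_max = 16·91.00/(π·(0.0170)³) = 9.433×10^7 Pa.

94300 kPa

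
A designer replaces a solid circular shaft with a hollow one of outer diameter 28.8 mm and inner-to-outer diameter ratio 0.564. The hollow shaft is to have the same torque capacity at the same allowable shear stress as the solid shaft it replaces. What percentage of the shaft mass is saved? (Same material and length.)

26.8 %

Equal τ_max and T ⇒ the solid shaft needs d_s³ = d_o³(1−k⁴), so d_s = 28.8·(1−0.564⁴)^(1/3) = 27.79 mm.
Area ratio A_h/A_s = d_o²(1−k²)/d_s² = (1−k²)/(1−k⁴)^(2/3) = 0.7322.
Mass saving = 1 − 0.7322 = 26.8 %.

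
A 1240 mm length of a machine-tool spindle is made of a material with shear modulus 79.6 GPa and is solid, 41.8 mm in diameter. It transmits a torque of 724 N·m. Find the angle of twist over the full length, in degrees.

J = πd⁴/32 = π(0.0418)⁴/32 = 2.997×10^-7 m⁴.
θ = T·L/(G·J) = 724.0 × 1.24 / (79.6×10⁹ × 2.997×10^-7) = 0.03763 rad.

2.16°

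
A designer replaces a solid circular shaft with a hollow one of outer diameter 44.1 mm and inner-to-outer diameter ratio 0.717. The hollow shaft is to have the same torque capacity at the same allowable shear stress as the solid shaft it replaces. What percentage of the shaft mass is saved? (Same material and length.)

Equal τ_max and T ⇒ the solid shaft needs d_s³ = d_o³(1−k⁴), so d_s = 44.1·(1−0.717⁴)^(1/3) = 39.81 mm.
Area ratio A_h/A_s = d_o²(1−k²)/d_s² = (1−k²)/(1−k⁴)^(2/3) = 0.5962.
Mass saving = 1 − 0.5962 = 40.4 %.

40.4 %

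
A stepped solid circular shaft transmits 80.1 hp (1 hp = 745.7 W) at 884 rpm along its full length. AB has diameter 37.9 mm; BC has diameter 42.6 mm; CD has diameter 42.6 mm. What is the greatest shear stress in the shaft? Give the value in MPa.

ω = 2π·884/60 = 92.57 rad/s, so T = P/ω = 80.1×745.7 / 92.57 = 645.2 N·m.
Under the same torque, τ_max = 16T/(πd³) is largest where d is smallest — segment AB (d = 37.9 mm).
τ_max = 16·645.2/(π·(0.0379)³) = 6.036×10^7 Pa.

60.4 MPa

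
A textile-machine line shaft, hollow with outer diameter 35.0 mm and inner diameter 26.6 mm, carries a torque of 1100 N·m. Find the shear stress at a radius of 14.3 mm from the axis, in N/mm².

160 N/mm²

J = π(d_o⁴ − d_i⁴)/32 = π(0.0350⁴ − 0.0266⁴)/32 = 9.817×10^-8 m⁴.
Shear stress varies linearly with radius: τ = T·r/J = 1100 × 0.0143 / 9.817×10^-8 = 1.602×10^8 Pa.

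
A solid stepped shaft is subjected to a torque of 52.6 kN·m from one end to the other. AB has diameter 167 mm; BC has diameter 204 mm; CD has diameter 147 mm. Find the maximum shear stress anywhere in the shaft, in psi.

Under the same torque, τ_max = 16T/(πd³) is largest where d is smallest — segment CD (d = 147 mm).
τ_max = 16·52600/(π·(0.147)³) = 8.433×10^7 Pa.

12200 psi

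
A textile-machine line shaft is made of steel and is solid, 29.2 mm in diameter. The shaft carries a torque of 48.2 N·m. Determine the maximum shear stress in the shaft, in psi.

J = πd⁴/32 = π(0.0292)⁴/32 = 7.137×10^-8 m⁴.
τ_max = T·r/J = 48.20 × 0.0146 / 7.137×10^-8 = 9.860×10^6 Pa.

1430 psi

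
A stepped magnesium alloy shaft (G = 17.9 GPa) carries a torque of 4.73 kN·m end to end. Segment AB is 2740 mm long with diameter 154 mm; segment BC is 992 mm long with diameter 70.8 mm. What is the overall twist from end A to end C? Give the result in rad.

0.119 rad

J_AB = π(0.154)⁴/32 = 5.52×10^-5 m⁴; J_BC = π(0.0708)⁴/32 = 2.47×10^-6 m⁴.
θ = (T/G)·Σ L_i/J_i = (4730/17.9×10⁹)·(2.74/5.52×10^-5 + 0.992/2.47×10^-6) = 0.1194 rad.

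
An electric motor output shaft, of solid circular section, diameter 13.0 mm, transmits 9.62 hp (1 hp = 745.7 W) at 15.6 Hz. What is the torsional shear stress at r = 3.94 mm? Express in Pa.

1.03e8 Pa

ω = 2π·15.6 = 98.02 rad/s, so T = P/ω = 9.62×745.7 / 98.02 = 73.19 N·m.
J = πd⁴/32 = π(0.0130)⁴/32 = 2.804×10^-9 m⁴.
Shear stress varies linearly with radius: τ = T·r/J = 73.19 × 0.00394 / 2.804×10^-9 = 1.028×10^8 Pa.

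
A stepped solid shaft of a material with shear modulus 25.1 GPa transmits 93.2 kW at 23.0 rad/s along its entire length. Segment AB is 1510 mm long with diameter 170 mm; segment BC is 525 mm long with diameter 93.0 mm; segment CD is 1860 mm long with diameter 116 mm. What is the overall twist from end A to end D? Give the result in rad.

ω = 23.0 rad/s, so T = P/ω = 93.2×10³ / 23.00 = 4052 N·m.
J_AB = π(0.170)⁴/32 = 8.20×10^-5 m⁴; J_BC = π(0.0930)⁴/32 = 7.34×10^-6 m⁴; J_CD = π(0.116)⁴/32 = 1.78×10^-5 m⁴.
θ = (T/G)·Σ L_i/J_i = (4052/25.1×10⁹)·(1.51/8.20×10^-5 + 0.525/7.34×10^-6 + 1.86/1.78×10^-5) = 0.03141 rad.

0.0314 rad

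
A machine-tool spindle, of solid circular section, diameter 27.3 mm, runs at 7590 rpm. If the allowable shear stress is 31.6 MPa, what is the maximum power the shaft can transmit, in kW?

100 kW

J = πd⁴/32 = π(0.0273)⁴/32 = 5.453×10^-8 m⁴.
T_max = τ_allow·J/r = 3.16×10^7 × 5.453×10^-8 / 0.0137 = 126.2 N·m.
ω = 2π·7590/60 = 794.8 rad/s, so P_max = T_max·ω = 1.003×10^5 W.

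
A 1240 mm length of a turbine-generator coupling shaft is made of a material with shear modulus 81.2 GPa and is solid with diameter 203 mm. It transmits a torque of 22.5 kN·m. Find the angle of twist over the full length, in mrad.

J = πd⁴/32 = π(0.203)⁴/32 = 1.667×10^-4 m⁴.
θ = T·L/(G·J) = 22500 × 1.24 / (81.2×10⁹ × 1.667×10^-4) = 2.061×10^-3 rad.

2.06 mrad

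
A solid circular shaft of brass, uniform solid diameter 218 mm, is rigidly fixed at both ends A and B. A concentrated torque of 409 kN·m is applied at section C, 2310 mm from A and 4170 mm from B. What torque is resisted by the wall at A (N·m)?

With uniform GJ and both ends fixed, compatibility θ_AC = θ_CB gives T_A·a = T_B·b, together with T_A + T_B = T₀.
T_A = T₀·b/(a+b) = 409000·4170/6480 = 263200 N·m; T_B = 145800 N·m.

263000 N·m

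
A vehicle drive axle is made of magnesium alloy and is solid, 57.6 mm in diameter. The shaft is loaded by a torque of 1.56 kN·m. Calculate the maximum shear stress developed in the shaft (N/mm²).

41.6 N/mm²

J = πd⁴/32 = π(0.0576)⁴/32 = 1.081×10^-6 m⁴.
τ_max = T·r/J = 1560 × 0.0288 / 1.081×10^-6 = 4.157×10^7 Pa.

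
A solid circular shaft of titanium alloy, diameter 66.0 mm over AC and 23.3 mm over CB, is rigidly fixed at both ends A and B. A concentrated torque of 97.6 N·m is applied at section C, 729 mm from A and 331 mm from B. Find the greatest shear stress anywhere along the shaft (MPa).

1.67 MPa

Compatibility: T_A·a/J_AC = T_B·b/J_CB with T_A + T_B = T₀.
J_AC = 1.86×10^-6 m⁴, J_CB = 2.89×10^-8 m⁴, so T_A = T₀·(J_AC/a)/((J_AC/a)+(J_CB/b)) = 94.37 N·m, T_B = 3.228 N·m.
τ in each portion: τ_AC = 1.67×10^6 Pa, τ_CB = 1.30×10^6 Pa; maximum is in AC.
τ_max = T_AC·r/J = 94.37·0.0330/1.86×10^-6 = 1.672×10^6 Pa.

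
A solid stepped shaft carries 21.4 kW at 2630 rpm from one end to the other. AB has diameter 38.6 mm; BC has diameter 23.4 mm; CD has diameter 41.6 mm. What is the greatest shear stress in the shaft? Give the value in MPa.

ω = 2π·2630/60 = 275.4 rad/s, so T = P/ω = 21.4×10³ / 275.4 = 77.70 N·m.
Under the same torque, τ_max = 16T/(πd³) is largest where d is smallest — segment BC (d = 23.4 mm).
τ_max = 16·77.70/(π·(0.0234)³) = 3.089×10^7 Pa.

30.9 MPa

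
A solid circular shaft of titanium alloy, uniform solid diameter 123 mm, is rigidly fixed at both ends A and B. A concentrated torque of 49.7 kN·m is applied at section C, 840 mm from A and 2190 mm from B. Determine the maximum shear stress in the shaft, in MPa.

With uniform GJ and both ends fixed, compatibility θ_AC = θ_CB gives T_A·a = T_B·b, together with T_A + T_B = T₀.
T_A = T₀·b/(a+b) = 49700·2190/3030 = 35920 N·m; T_B = 13780 N·m.
τ in each portion: τ_AC = 9.83×10^7 Pa, τ_CB = 3.77×10^7 Pa; maximum is in AC.
τ_max = T_AC·r/J = 35920·0.0615/2.25×10^-5 = 9.831×10^7 Pa.

98.3 MPa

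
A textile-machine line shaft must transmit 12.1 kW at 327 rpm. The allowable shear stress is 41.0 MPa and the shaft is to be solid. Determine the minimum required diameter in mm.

35.3 mm

ω = 2π·327/60 = 34.24 rad/s, so T = P/ω = 12.1×10³ / 34.24 = 353.4 N·m.
For a solid shaft τ_max = 16T/(πd³), so d = (16T/(π τ_allow))^(1/3) = (16·353.4/(π·4.10×10^7))^(1/3) = 0.03527 m.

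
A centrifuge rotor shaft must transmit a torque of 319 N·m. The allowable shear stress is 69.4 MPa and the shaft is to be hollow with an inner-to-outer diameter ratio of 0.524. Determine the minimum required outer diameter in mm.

29.4 mm

For a hollow shaft with d_i/d_o = 0.524: τ_max = 16T/(π d_o³ (1−k⁴)), so d_o = [16T/(π τ_allow (1−k⁴))]^(1/3) = [16·319.0/(π·6.94×10^7·0.9246)]^(1/3) = 0.02936 m.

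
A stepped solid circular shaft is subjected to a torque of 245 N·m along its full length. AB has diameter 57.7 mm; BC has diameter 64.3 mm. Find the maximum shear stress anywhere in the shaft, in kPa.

6500 kPa

Under the same torque, τ_max = 16T/(πd³) is largest where d is smallest — segment AB (d = 57.7 mm).
τ_max = 16·245.0/(π·(0.0577)³) = 6.495×10^6 Pa.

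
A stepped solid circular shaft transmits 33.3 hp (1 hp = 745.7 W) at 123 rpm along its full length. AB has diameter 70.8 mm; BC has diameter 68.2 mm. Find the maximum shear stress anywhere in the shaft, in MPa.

31.0 MPa

ω = 2π·123/60 = 12.88 rad/s, so T = P/ω = 33.3×745.7 / 12.88 = 1928 N·m.
Under the same torque, τ_max = 16T/(πd³) is largest where d is smallest — segment BC (d = 68.2 mm).
τ_max = 16·1928/(π·(0.0682)³) = 3.095×10^7 Pa.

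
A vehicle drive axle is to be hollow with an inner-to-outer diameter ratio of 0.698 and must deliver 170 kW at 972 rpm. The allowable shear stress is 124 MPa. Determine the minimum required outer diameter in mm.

ω = 2π·972/60 = 101.8 rad/s, so T = P/ω = 170×10³ / 101.8 = 1670 N·m.
For a hollow shaft with d_i/d_o = 0.698: τ_max = 16T/(π d_o³ (1−k⁴)), so d_o = [16T/(π τ_allow (1−k⁴))]^(1/3) = [16·1670/(π·1.24×10^8·0.7626)]^(1/3) = 0.04481 m.

44.8 mm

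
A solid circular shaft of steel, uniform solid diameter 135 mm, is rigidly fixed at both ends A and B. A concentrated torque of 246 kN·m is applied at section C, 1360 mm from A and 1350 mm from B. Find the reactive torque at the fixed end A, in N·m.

With uniform GJ and both ends fixed, compatibility θ_AC = θ_CB gives T_A·a = T_B·b, together with T_A + T_B = T₀.
T_A = T₀·b/(a+b) = 246000·1350/2710 = 122500 N·m; T_B = 123500 N·m.

123000 N·m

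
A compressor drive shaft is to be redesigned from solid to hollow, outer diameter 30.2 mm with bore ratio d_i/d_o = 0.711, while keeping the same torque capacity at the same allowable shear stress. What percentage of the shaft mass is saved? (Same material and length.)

Equal τ_max and T ⇒ the solid shaft needs d_s³ = d_o³(1−k⁴), so d_s = 30.2·(1−0.711⁴)^(1/3) = 27.37 mm.
Area ratio A_h/A_s = d_o²(1−k²)/d_s² = (1−k²)/(1−k⁴)^(2/3) = 0.6020.
Mass saving = 1 − 0.6020 = 39.8 %.

39.8 %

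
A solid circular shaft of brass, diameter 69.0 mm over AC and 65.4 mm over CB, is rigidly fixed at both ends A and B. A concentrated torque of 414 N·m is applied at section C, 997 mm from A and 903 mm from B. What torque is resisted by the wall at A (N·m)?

219 N·m

Compatibility: T_A·a/J_AC = T_B·b/J_CB with T_A + T_B = T₀.
J_AC = 2.23×10^-6 m⁴, J_CB = 1.80×10^-6 m⁴, so T_A = T₀·(J_AC/a)/((J_AC/a)+(J_CB/b)) = 218.9 N·m, T_B = 195.1 N·m.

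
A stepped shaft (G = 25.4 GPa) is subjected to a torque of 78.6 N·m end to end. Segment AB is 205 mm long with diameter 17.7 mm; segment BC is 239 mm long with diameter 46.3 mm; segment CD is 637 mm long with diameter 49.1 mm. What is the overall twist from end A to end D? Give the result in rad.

0.0709 rad

J_AB = π(0.0177)⁴/32 = 9.64×10^-9 m⁴; J_BC = π(0.0463)⁴/32 = 4.51×10^-7 m⁴; J_CD = π(0.0491)⁴/32 = 5.71×10^-7 m⁴.
θ = (T/G)·Σ L_i/J_i = (78.60/25.4×10⁹)·(0.205/9.64×10^-9 + 0.239/4.51×10^-7 + 0.637/5.71×10^-7) = 0.07093 rad.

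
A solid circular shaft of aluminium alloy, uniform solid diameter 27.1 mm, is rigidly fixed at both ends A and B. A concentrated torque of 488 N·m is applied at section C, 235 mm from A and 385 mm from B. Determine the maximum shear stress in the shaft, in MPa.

77.5 MPa

With uniform GJ and both ends fixed, compatibility θ_AC = θ_CB gives T_A·a = T_B·b, together with T_A + T_B = T₀.
T_A = T₀·b/(a+b) = 488.0·385/620.0 = 303.0 N·m; T_B = 185.0 N·m.
τ in each portion: τ_AC = 7.75×10^7 Pa, τ_CB = 4.73×10^7 Pa; maximum is in AC.
τ_max = T_AC·r/J = 303.0·0.0136/5.30×10^-8 = 7.754×10^7 Pa.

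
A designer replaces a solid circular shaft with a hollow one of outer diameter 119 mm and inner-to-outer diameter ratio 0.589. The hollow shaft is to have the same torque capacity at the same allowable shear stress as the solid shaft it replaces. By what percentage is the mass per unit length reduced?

Equal τ_max and T ⇒ the solid shaft needs d_s³ = d_o³(1−k⁴), so d_s = 119·(1−0.589⁴)^(1/3) = 114.0 mm.
Area ratio A_h/A_s = d_o²(1−k²)/d_s² = (1−k²)/(1−k⁴)^(2/3) = 0.7114.
Mass saving = 1 − 0.7114 = 28.9 %.

28.9 %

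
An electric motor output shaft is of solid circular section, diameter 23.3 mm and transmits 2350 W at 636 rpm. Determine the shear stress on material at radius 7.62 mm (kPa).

ω = 2π·636/60 = 66.60 rad/s, so T = P/ω = 2350 / 66.60 = 35.28 N·m.
J = πd⁴/32 = π(0.0233)⁴/32 = 2.894×10^-8 m⁴.
Shear stress varies linearly with radius: τ = T·r/J = 35.28 × 0.00762 / 2.894×10^-8 = 9.292×10^6 Pa.

9290 kPa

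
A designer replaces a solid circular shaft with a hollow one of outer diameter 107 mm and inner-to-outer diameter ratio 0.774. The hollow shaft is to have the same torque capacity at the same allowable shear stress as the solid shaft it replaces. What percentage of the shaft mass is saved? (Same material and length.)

46.1 %

Equal τ_max and T ⇒ the solid shaft needs d_s³ = d_o³(1−k⁴), so d_s = 107·(1−0.774⁴)^(1/3) = 92.26 mm.
Area ratio A_h/A_s = d_o²(1−k²)/d_s² = (1−k²)/(1−k⁴)^(2/3) = 0.5392.
Mass saving = 1 − 0.5392 = 46.1 %.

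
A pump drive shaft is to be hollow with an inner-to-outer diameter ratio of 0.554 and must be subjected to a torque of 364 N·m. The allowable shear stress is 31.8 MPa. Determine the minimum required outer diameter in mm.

For a hollow shaft with d_i/d_o = 0.554: τ_max = 16T/(π d_o³ (1−k⁴)), so d_o = [16T/(π τ_allow (1−k⁴))]^(1/3) = [16·364.0/(π·3.18×10^7·0.9058)]^(1/3) = 0.04007 m.

40.1 mm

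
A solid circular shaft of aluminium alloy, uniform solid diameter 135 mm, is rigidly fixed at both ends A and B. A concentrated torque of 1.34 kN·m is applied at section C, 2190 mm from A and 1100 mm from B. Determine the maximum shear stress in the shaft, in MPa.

With uniform GJ and both ends fixed, compatibility θ_AC = θ_CB gives T_A·a = T_B·b, together with T_A + T_B = T₀.
T_A = T₀·b/(a+b) = 1340·1100/3290 = 448.0 N·m; T_B = 892.0 N·m.
τ in each portion: τ_AC = 9.27×10^5 Pa, τ_CB = 1.85×10^6 Pa; maximum is in CB.
τ_max = T_CB·r/J = 892.0·0.0675/3.26×10^-5 = 1.846×10^6 Pa.

1.85 MPa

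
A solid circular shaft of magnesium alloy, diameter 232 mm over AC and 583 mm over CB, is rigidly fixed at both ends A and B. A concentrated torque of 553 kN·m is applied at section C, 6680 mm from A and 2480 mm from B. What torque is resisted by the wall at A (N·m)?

5100 N·m

Compatibility: T_A·a/J_AC = T_B·b/J_CB with T_A + T_B = T₀.
J_AC = 2.84×10^-4 m⁴, J_CB = 0.0113 m⁴, so T_A = T₀·(J_AC/a)/((J_AC/a)+(J_CB/b)) = 5101 N·m, T_B = 547900 N·m.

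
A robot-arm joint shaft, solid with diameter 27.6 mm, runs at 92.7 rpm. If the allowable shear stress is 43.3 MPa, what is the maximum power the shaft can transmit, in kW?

J = πd⁴/32 = π(0.0276)⁴/32 = 5.697×10^-8 m⁴.
T_max = τ_allow·J/r = 4.33×10^7 × 5.697×10^-8 / 0.0138 = 178.7 N·m.
ω = 2π·92.7/60 = 9.708 rad/s, so P_max = T_max·ω = 1735 W.

1.74 kW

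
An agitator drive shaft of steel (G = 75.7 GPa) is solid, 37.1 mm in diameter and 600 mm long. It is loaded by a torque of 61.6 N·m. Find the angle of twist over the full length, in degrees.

J = πd⁴/32 = π(0.0371)⁴/32 = 1.860×10^-7 m⁴.
θ = T·L/(G·J) = 61.60 × 0.600 / (75.7×10⁹ × 1.860×10^-7) = 2.625×10^-3 rad.

0.150°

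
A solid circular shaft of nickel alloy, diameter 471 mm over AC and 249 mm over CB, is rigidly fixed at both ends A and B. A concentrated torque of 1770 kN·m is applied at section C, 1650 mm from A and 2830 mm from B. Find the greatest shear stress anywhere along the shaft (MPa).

Compatibility: T_A·a/J_AC = T_B·b/J_CB with T_A + T_B = T₀.
J_AC = 4.83×10^-3 m⁴, J_CB = 3.77×10^-4 m⁴, so T_A = T₀·(J_AC/a)/((J_AC/a)+(J_CB/b)) = 1.693e6 N·m, T_B = 77100 N·m.
τ in each portion: τ_AC = 8.25×10^7 Pa, τ_CB = 2.54×10^7 Pa; maximum is in AC.
τ_max = T_AC·r/J = 1.693e6·0.235/4.83×10^-3 = 8.252×10^7 Pa.

82.5 MPa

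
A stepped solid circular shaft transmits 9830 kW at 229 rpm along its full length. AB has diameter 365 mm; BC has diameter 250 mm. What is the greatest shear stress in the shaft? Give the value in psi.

ω = 2π·229/60 = 23.98 rad/s, so T = P/ω = 9830×10³ / 23.98 = 409900 N·m.
Under the same torque, τ_max = 16T/(πd³) is largest where d is smallest — segment BC (d = 250 mm).
τ_max = 16·409900/(π·(0.250)³) = 1.336×10^8 Pa.

19400 psi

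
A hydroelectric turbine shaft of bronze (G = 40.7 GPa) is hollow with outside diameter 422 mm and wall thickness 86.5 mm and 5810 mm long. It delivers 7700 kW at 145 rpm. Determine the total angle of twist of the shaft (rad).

ω = 2π·145/60 = 15.18 rad/s, so T = P/ω = 7700×10³ / 15.18 = 507100 N·m.
J = π(d_o⁴ − d_i⁴)/32 = π(0.422⁴ − 0.249⁴)/32 = 2.736×10^-3 m⁴.
θ = T·L/(G·J) = 507100 × 5.81 / (40.7×10⁹ × 2.736×10^-3) = 0.02646 rad.

0.0265 rad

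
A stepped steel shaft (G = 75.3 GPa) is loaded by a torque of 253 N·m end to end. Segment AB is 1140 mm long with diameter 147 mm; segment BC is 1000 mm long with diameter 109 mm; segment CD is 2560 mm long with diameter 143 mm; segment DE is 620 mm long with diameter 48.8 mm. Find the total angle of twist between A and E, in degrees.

0.245°

J_AB = π(0.147)⁴/32 = 4.58×10^-5 m⁴; J_BC = π(0.109)⁴/32 = 1.39×10^-5 m⁴; J_CD = π(0.143)⁴/32 = 4.11×10^-5 m⁴; J_DE = π(0.0488)⁴/32 = 5.57×10^-7 m⁴.
θ = (T/G)·Σ L_i/J_i = (253.0/75.3×10⁹)·(1.14/4.58×10^-5 + 1.00/1.39×10^-5 + 2.56/4.11×10^-5 + 0.620/5.57×10^-7) = 4.277×10^-3 rad.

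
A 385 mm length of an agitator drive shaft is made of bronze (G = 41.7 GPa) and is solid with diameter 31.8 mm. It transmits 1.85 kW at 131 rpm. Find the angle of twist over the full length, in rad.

0.0124 rad

ω = 2π·131/60 = 13.72 rad/s, so T = P/ω = 1.85×10³ / 13.72 = 134.9 N·m.
J = πd⁴/32 = π(0.0318)⁴/32 = 1.004×10^-7 m⁴.
θ = T·L/(G·J) = 134.9 × 0.385 / (41.7×10⁹ × 1.004×10^-7) = 0.01240 rad.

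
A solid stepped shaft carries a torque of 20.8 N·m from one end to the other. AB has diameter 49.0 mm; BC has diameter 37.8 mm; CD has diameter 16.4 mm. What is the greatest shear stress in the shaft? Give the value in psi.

3480 psi

Under the same torque, τ_max = 16T/(πd³) is largest where d is smallest — segment CD (d = 16.4 mm).
τ_max = 16·20.80/(π·(0.0164)³) = 2.402×10^7 Pa.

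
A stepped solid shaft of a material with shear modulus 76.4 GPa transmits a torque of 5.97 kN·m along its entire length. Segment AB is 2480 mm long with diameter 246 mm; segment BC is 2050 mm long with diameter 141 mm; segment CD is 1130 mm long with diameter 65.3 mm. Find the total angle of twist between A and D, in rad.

0.0541 rad

J_AB = π(0.246)⁴/32 = 3.60×10^-4 m⁴; J_BC = π(0.141)⁴/32 = 3.88×10^-5 m⁴; J_CD = π(0.0653)⁴/32 = 1.79×10^-6 m⁴.
θ = (T/G)·Σ L_i/J_i = (5970/76.4×10⁹)·(2.48/3.60×10^-4 + 2.05/3.88×10^-5 + 1.13/1.79×10^-6) = 0.05413 rad.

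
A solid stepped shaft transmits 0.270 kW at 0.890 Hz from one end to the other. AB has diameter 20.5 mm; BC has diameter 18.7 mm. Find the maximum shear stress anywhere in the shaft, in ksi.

ω = 2π·0.890 = 5.592 rad/s, so T = P/ω = 0.270×10³ / 5.592 = 48.28 N·m.
Under the same torque, τ_max = 16T/(πd³) is largest where d is smallest — segment BC (d = 18.7 mm).
τ_max = 16·48.28/(π·(0.0187)³) = 3.760×10^7 Pa.

5.45 ksi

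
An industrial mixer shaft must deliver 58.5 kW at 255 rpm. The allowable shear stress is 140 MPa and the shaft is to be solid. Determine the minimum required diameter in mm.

43.0 mm

ω = 2π·255/60 = 26.70 rad/s, so T = P/ω = 58.5×10³ / 26.70 = 2191 N·m.
For a solid shaft τ_max = 16T/(πd³), so d = (16T/(π τ_allow))^(1/3) = (16·2191/(π·1.40×10^8))^(1/3) = 0.04303 m.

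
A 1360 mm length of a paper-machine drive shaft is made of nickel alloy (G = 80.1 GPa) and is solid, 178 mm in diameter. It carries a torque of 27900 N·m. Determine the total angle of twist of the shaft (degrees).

J = πd⁴/32 = π(0.178)⁴/32 = 9.856×10^-5 m⁴.
θ = T·L/(G·J) = 27900 × 1.36 / (80.1×10⁹ × 9.856×10^-5) = 4.807×10^-3 rad.

0.275°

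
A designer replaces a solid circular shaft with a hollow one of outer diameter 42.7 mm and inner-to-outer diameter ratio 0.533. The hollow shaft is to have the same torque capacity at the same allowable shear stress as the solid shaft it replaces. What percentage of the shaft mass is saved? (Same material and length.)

Equal τ_max and T ⇒ the solid shaft needs d_s³ = d_o³(1−k⁴), so d_s = 42.7·(1−0.533⁴)^(1/3) = 41.52 mm.
Area ratio A_h/A_s = d_o²(1−k²)/d_s² = (1−k²)/(1−k⁴)^(2/3) = 0.7572.
Mass saving = 1 − 0.7572 = 24.3 %.

24.3 %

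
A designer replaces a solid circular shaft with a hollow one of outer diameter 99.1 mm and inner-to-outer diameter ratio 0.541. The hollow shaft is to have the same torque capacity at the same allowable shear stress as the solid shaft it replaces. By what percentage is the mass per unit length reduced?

Equal τ_max and T ⇒ the solid shaft needs d_s³ = d_o³(1−k⁴), so d_s = 99.1·(1−0.541⁴)^(1/3) = 96.19 mm.
Area ratio A_h/A_s = d_o²(1−k²)/d_s² = (1−k²)/(1−k⁴)^(2/3) = 0.7508.
Mass saving = 1 − 0.7508 = 24.9 %.

24.9 %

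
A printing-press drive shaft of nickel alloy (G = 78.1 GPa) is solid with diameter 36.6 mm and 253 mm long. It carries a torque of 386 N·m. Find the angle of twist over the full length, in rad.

0.00710 rad

J = πd⁴/32 = π(0.0366)⁴/32 = 1.762×10^-7 m⁴.
θ = T·L/(G·J) = 386.0 × 0.253 / (78.1×10⁹ × 1.762×10^-7) = 7.098×10^-3 rad.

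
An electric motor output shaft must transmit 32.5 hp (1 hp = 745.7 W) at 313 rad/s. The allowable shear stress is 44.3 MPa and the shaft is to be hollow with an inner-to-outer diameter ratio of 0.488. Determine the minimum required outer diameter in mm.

21.1 mm

ω = 313 rad/s, so T = P/ω = 32.5×745.7 / 313.0 = 77.43 N·m.
For a hollow shaft with d_i/d_o = 0.488: τ_max = 16T/(π d_o³ (1−k⁴)), so d_o = [16T/(π τ_allow (1−k⁴))]^(1/3) = [16·77.43/(π·4.43×10^7·0.9433)]^(1/3) = 0.02113 m.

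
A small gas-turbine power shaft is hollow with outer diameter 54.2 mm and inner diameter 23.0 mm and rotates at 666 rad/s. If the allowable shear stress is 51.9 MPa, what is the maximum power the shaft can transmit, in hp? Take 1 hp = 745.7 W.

1400 hp

J = π(d_o⁴ − d_i⁴)/32 = π(0.0542⁴ − 0.0230⁴)/32 = 8.197×10^-7 m⁴.
T_max = τ_allow·J/r = 5.19×10^7 × 8.197×10^-7 / 0.0271 = 1570 N·m.
ω = 666 rad/s, so P_max = T_max·ω = 1.046×10^6 W.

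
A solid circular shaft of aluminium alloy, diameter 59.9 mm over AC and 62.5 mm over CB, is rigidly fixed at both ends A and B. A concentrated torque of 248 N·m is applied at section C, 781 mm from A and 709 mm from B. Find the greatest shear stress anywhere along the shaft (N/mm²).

2.93 N/mm²

Compatibility: T_A·a/J_AC = T_B·b/J_CB with T_A + T_B = T₀.
J_AC = 1.26×10^-6 m⁴, J_CB = 1.50×10^-6 m⁴, so T_A = T₀·(J_AC/a)/((J_AC/a)+(J_CB/b)) = 107.6 N·m, T_B = 140.4 N·m.
τ in each portion: τ_AC = 2.55×10^6 Pa, τ_CB = 2.93×10^6 Pa; maximum is in CB.
τ_max = T_CB·r/J = 140.4·0.0312/1.50×10^-6 = 2.930×10^6 Pa.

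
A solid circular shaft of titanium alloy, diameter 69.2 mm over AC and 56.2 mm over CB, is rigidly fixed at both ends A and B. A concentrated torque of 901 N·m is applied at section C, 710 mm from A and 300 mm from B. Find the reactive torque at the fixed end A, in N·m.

444 N·m

Compatibility: T_A·a/J_AC = T_B·b/J_CB with T_A + T_B = T₀.
J_AC = 2.25×10^-6 m⁴, J_CB = 9.79×10^-7 m⁴, so T_A = T₀·(J_AC/a)/((J_AC/a)+(J_CB/b)) = 443.9 N·m, T_B = 457.1 N·m.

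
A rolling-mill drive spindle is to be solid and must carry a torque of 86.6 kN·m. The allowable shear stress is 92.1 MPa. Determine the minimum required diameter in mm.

For a solid shaft τ_max = 16T/(πd³), so d = (16T/(π τ_allow))^(1/3) = (16·86600/(π·9.21×10^7))^(1/3) = 0.1686 m.

169 mm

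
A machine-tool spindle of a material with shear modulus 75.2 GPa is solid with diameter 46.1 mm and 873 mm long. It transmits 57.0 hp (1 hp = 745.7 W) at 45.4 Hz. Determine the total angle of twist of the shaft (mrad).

3.90 mrad

ω = 2π·45.4 = 285.3 rad/s, so T = P/ω = 57.0×745.7 / 285.3 = 149.0 N·m.
J = πd⁴/32 = π(0.0461)⁴/32 = 4.434×10^-7 m⁴.
θ = T·L/(G·J) = 149.0 × 0.873 / (75.2×10⁹ × 4.434×10^-7) = 3.901×10^-3 rad.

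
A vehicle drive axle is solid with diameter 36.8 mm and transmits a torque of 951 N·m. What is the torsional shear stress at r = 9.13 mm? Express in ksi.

J = πd⁴/32 = π(0.0368)⁴/32 = 1.800×10^-7 m⁴.
Shear stress varies linearly with radius: τ = T·r/J = 951.0 × 0.00913 / 1.800×10^-7 = 4.822×10^7 Pa.

6.99 ksi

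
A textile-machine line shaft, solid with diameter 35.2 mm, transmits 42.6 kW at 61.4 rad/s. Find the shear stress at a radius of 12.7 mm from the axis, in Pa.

5.85e7 Pa

ω = 61.4 rad/s, so T = P/ω = 42.6×10³ / 61.40 = 693.8 N·m.
J = πd⁴/32 = π(0.0352)⁴/32 = 1.507×10^-7 m⁴.
Shear stress varies linearly with radius: τ = T·r/J = 693.8 × 0.0127 / 1.507×10^-7 = 5.846×10^7 Pa.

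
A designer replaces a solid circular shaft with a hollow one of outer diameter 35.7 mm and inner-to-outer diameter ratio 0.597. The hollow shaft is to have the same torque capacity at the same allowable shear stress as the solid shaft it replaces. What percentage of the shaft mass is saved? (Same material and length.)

Equal τ_max and T ⇒ the solid shaft needs d_s³ = d_o³(1−k⁴), so d_s = 35.7·(1−0.597⁴)^(1/3) = 34.12 mm.
Area ratio A_h/A_s = d_o²(1−k²)/d_s² = (1−k²)/(1−k⁴)^(2/3) = 0.7046.
Mass saving = 1 − 0.7046 = 29.5 %.

29.5 %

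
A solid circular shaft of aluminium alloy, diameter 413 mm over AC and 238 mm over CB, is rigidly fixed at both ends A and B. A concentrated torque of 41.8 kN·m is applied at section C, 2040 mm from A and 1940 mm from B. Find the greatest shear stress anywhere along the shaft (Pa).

2.71e6 Pa

Compatibility: T_A·a/J_AC = T_B·b/J_CB with T_A + T_B = T₀.
J_AC = 2.86×10^-3 m⁴, J_CB = 3.15×10^-4 m⁴, so T_A = T₀·(J_AC/a)/((J_AC/a)+(J_CB/b)) = 37460 N·m, T_B = 4344 N·m.
τ in each portion: τ_AC = 2.71×10^6 Pa, τ_CB = 1.64×10^6 Pa; maximum is in AC.
τ_max = T_AC·r/J = 37460·0.206/2.86×10^-3 = 2.708×10^6 Pa.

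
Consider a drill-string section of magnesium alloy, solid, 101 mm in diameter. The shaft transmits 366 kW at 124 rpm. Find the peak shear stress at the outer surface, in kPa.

ω = 2π·124/60 = 12.99 rad/s, so T = P/ω = 366×10³ / 12.99 = 28190 N·m.
J = πd⁴/32 = π(0.101)⁴/32 = 1.022×10^-5 m⁴.
τ_max = T·r/J = 28190 × 0.0505 / 1.022×10^-5 = 1.393×10^8 Pa.

139000 kPa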